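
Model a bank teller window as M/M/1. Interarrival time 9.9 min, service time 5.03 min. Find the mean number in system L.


λ = 60/9.9 = 6.0606 /hr
μ = 60/5.03 = 11.9284 /hr
ρ = λ/μ = 6.0606/11.9284 = 0.5081
L = ρ/(1−ρ) = 0.5081/0.4919 = 1.0329

Final: 1.0329


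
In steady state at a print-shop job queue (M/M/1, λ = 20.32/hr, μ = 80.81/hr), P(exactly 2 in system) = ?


ρ = 20.32/80.81 = 0.2515
P_n = (1−ρ)·ρ^n = (1 − 0.2515)·0.2515^2 = 0.7485·0.063229 = 0.047330

Final: 0.047330


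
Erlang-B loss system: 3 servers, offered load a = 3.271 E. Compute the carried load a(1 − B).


B(3,3.271) = 0.377449 (Erlang-B)
Carried load = a(1 − B) = 3.271·(1 − 0.377449) = 3.271·0.622551 = 2.0364 E

Final: 2.0364 Erlangs


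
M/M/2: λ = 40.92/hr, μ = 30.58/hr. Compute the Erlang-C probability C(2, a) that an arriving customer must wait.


a = λ/μ = 1.3381; ρ = a/2 = 0.6691
P₀ = 0.198276 (from M/M/c formula)
C(c,a) = [a^c/(c!(1−ρ))]·P₀ = [1.79059/(2·0.3309)]·0.198276
= 2.70535·0.198276 = 0.536405

Final: 0.536405


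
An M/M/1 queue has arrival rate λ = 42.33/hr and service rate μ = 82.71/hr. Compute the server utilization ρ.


ρ = λ/μ = 42.33/82.71 = 0.5118

Final: 0.5118


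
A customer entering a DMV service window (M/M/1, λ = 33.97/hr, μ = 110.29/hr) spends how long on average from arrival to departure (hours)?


W = 1/(μ−λ) = 1/(110.29 − 33.97) = 1/76.32 = 0.01310 hr

Final: 0.01310 hr


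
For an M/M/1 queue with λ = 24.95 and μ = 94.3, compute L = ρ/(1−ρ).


ρ = λ/μ = 24.95/94.3 = 0.2646
L = ρ/(1−ρ) = 0.2646/(1 − 0.2646) = 0.2646/0.7354 = 0.3598

Final: 0.3598


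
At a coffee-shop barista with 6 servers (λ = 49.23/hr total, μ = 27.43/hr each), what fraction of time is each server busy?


ρ = λ/(cμ) = 49.23/(6·27.43) = 49.23/164.58 = 0.2991

Final: 0.2991


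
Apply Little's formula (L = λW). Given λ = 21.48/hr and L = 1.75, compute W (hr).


W = L/λ = 1.75/21.48 = 0.08147 hr

Final: 0.08147 hr


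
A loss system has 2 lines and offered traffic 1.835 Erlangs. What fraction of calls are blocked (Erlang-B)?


B(c,a) = (a^c/c!) / Σ_{k=0}^{c} a^k/k!
a^2/2! = 1.683612
Σ terms (k=0..2): 1.00000 + 1.83500 + 1.68361 = 4.518612
B = 1.683612/4.518612 = 0.372595

Final: 0.372595


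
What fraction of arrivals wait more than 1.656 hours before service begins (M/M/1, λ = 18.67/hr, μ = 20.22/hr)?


ρ = 18.67/20.22 = 0.9233
P(Wq > t) = ρ·e^{−(μ−λ)t} = 0.9233·e^{−2.5668}
= 0.9233·0.076781 = 0.070895

Final: 0.070895


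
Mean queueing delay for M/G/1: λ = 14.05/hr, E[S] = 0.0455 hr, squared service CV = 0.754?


ρ = λ·E[S] = 14.05·0.0455 = 0.6393
E[S²] = E[S]²(1+C_s²) = 0.0455²·(1+0.754) = 0.003631
Wq = λ·E[S²]/(2(1−ρ)) = 14.05·0.003631/(2·0.3607) = 0.07072 hr

Final: 0.07072 hr


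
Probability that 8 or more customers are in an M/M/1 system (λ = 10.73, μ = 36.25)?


ρ = 10.73/36.25 = 0.2960
P(N ≥ n) = ρ^n = 0.2960^8 = 0.00005893

Final: 0.00005893


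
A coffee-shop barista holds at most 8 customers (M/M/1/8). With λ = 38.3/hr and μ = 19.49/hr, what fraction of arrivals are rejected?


ρ = λ/μ = 38.3/19.49 = 1.9651
P_K = (1−ρ)ρ^K/(1−ρ^(K+1)) = (-0.9651·222.379873)/(1 − 437.000983)
= -214.621109/-436.000983 = 0.492249

Final: 0.492249


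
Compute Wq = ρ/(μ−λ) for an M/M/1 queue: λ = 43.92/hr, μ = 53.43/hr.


ρ = 43.92/53.43 = 0.8220
Wq = ρ/(μ−λ) = 0.8220/(53.43 − 43.92) = 0.8220/9.51 = 0.08644 hr

Final: 0.08644 hr


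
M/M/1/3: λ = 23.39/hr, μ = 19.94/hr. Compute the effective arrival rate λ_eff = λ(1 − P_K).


ρ = 1.1730; P_K = (1−ρ)ρ^3/(1−ρ^4) = 0.312615
λ_eff = λ(1 − P_K) = 23.39·(1 − 0.312615) = 23.39·0.687385 = 16.0779 /hr

Final: 16.0779 /hr


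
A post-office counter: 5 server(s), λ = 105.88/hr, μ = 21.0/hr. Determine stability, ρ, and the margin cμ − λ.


Total capacity cμ = 5·21.0 = 105.00/hr
ρ = λ/(cμ) = 105.88/105.00 = 1.0084
Stable ⇔ ρ < 1: NO
Spare capacity = cμ − λ = 105.00 − 105.88 = -0.88/hr

Final: ρ = 1.0084; unstable; margin = -0.88/hr


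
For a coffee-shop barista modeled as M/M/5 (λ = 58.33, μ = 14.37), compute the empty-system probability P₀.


a = λ/μ = 58.33/14.37 = 4.0592; ρ = a/c = 0.8118
Σ_{k=0}^{4} a^k/k! (terms k=0..4) = 1.00000 + 4.05915 + 8.23835 + 11.14691 + 11.31174 = 35.75616
Tail: a^5/(5!(1−ρ)) = 1101.98591/(120·0.1882) = 48.80282
P₀ = 1/(35.75616 + 48.80282) = 1/84.55897 = 0.011826

Final: 0.011826


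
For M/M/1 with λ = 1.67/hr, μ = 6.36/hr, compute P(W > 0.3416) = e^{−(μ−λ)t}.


W ~ Exponential(μ−λ) for M/M/1.
μ − λ = 6.36 − 1.67 = 4.6900
P(W > t) = e^{−(μ−λ)t} = e^{−1.6021} = 0.201472

Final: 0.201472


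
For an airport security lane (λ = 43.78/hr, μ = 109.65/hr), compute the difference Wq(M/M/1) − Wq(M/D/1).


ρ = 43.78/109.65 = 0.3993
Wq(M/M/1) = ρ/(μ−λ) = 0.3993/65.87 = 0.006061 hr
Wq(M/D/1) = ρ/(2(μ−λ)) = 0.003031 hr
Savings = 0.006061 − 0.003031 = 0.003031 hr

Final: 0.003031 hr


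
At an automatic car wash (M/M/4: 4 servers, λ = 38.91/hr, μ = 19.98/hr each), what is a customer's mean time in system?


a = 1.9474; ρ = 0.4869; P₀ = 0.138072
Lq = P₀·a^c·ρ/(c!(1−ρ)²) = 0.15300
Wq = Lq/λ = 0.15300/38.91 = 0.003932 hr
W = Wq + 1/μ = 0.003932 + 0.05005 = 0.05398 hr

Final: 0.05398 hr


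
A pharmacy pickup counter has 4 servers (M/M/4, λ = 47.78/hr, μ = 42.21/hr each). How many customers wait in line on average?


a = λ/μ = 1.1320; ρ = a/4 = 0.2830
P₀ = 0.321567
Lq = P₀·a^c·ρ / (c!·(1−ρ)²) = 0.321567·1.64181·0.2830/(24·0.51410)
= 0.01211

Final: 0.01211


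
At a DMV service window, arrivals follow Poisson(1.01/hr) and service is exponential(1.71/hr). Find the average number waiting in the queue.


ρ = 1.01/1.71 = 0.5906
Lq = ρ²/(1−ρ) = 0.3489/0.4094 = 0.8522

Final: 0.8522


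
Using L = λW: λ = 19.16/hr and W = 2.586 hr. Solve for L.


L = λW = 19.16·2.586 = 49.5478

Final: 49.5478


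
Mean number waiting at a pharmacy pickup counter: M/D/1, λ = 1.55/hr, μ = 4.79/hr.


ρ = 1.55/4.79 = 0.3236
M/D/1: Lq = ρ²/(2(1−ρ)) = 0.1047/(2·0.6764) = 0.07740

Final: 0.07740


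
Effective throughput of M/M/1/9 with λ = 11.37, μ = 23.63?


ρ = 0.4812; P_K = (1−ρ)ρ^9/(1−ρ^10) = 0.0007178
λ_eff = λ(1 − P_K) = 11.37·(1 − 0.0007178) = 11.37·0.999282 = 11.3618 /hr

Final: 11.3618 /hr


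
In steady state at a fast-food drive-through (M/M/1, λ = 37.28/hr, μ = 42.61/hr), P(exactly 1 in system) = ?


ρ = 37.28/42.61 = 0.8749
P_n = (1−ρ)·ρ^n = (1 − 0.8749)·0.8749^1 = 0.1251·0.874912 = 0.109441

Final: 0.109441


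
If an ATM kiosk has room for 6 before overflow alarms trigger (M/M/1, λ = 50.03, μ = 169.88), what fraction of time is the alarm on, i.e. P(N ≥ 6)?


ρ = 50.03/169.88 = 0.2945
P(N ≥ n) = ρ^n = 0.2945^6 = 0.0006524

Final: 0.0006524


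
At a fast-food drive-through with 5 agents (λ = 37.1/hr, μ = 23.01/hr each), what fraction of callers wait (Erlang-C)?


a = λ/μ = 1.6123; ρ = a/5 = 0.3225
P₀ = 0.198951 (from M/M/c formula)
C(c,a) = [a^c/(c!(1−ρ))]·P₀ = [10.89649/(120·0.6775)]·0.198951
= 0.13402·0.198951 = 0.026664

Final: 0.026664


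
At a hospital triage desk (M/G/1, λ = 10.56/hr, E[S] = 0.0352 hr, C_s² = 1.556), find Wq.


ρ = λ·E[S] = 10.56·0.0352 = 0.3717
E[S²] = E[S]²(1+C_s²) = 0.0352²·(1+1.556) = 0.003167
Wq = λ·E[S²]/(2(1−ρ)) = 10.56·0.003167/(2·0.6283) = 0.02661 hr

Final: 0.02661 hr


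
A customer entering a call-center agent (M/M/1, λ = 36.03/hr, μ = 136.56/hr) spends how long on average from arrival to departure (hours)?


W = 1/(μ−λ) = 1/(136.56 − 36.03) = 1/100.53 = 0.009947 hr

Final: 0.009947 hr


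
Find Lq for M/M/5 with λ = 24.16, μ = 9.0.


a = λ/μ = 2.6844; ρ = a/5 = 0.5369
P₀ = 0.065859
Lq = P₀·a^c·ρ / (c!·(1−ρ)²) = 0.065859·139.40299·0.5369/(120·0.21447)
= 0.19152

Final: 0.19152


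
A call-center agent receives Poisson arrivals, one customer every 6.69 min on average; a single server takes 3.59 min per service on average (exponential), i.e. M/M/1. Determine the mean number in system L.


λ = 60/6.69 = 8.9686 /hr
μ = 60/3.59 = 16.7131 /hr
ρ = λ/μ = 8.9686/16.7131 = 0.5366
L = ρ/(1−ρ) = 0.5366/0.4634 = 1.1581

Final: 1.1581


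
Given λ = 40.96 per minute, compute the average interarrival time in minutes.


Mean interarrival time = 1/λ = 1/40.96 minute = 0.02441 minute
In minutes: 0.02441 × 1 = 0.02441 min

Final: 0.02441 min


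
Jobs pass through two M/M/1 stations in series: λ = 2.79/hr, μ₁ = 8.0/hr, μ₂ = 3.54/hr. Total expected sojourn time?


Each node sees arrival rate λ = 2.79/hr (tandem ⇒ throughput preserved).
W₁ = 1/(μ₁−λ) = 1/(8.0−2.79) = 0.19194 hr
W₂ = 1/(μ₂−λ) = 1/(3.54−2.79) = 1.33333 hr
W_total = W₁ + W₂ = 0.19194 + 1.33333 = 1.52527 hr

Final: 1.52527 hr


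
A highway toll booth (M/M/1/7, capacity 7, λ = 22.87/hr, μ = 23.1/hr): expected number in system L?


ρ = 22.87/23.1 = 0.9900
L = ρ[1 − (K+1)ρ^K + Kρ^(K+1)] / [(1−ρ)(1−ρ^(K+1))]
Numerator: 0.9900·(1 − 8·0.932351 + 7·0.923068) = 0.002641
Denominator: (0.009957)·(0.076932) = 0.0007660
L = 0.002641/0.0007660 = 3.4475

Final: 3.4475


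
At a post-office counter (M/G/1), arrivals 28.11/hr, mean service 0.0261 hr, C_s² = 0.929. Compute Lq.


ρ = λ·E[S] = 28.11·0.0261 = 0.7337
Lq = ρ²(1+C_s²)/(2(1−ρ)) = 0.5383·(1+0.929)/(2·0.2663)
= 0.5383·1.9290/0.5327 = 1.94933

Final: 1.94933


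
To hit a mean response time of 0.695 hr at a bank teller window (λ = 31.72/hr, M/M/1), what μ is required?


W = 1/(μ−λ) ⇒ μ − λ = 1/W = 1/0.695 = 1.4388
μ = λ + 1/W = 31.72 + 1.4388 = 33.1588 per hr

Final: 33.1588 /hr


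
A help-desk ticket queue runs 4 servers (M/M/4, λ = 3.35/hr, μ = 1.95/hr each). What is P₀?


a = λ/μ = 3.35/1.95 = 1.7179; ρ = a/c = 0.4295
Σ_{k=0}^{3} a^k/k! (terms k=0..3) = 1.00000 + 1.71795 + 1.47567 + 0.84504 = 5.03867
Tail: a^4/(4!(1−ρ)) = 8.71045/(24·0.5705) = 0.63616
P₀ = 1/(5.03867 + 0.63616) = 1/5.67482 = 0.176217

Final: 0.176217


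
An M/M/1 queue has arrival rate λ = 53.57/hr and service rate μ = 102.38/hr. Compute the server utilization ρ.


ρ = λ/μ = 53.57/102.38 = 0.5232

Final: 0.5232


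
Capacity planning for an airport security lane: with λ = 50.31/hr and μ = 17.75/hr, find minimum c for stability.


Stability requires cμ > λ ⇔ c > λ/μ.
λ/μ = 50.31/17.75 = 2.8344
Minimum integer c = ⌊2.8344⌋ + 1 = 3
Check: 3·17.75 = 53.25 > 50.31, while 2·17.75 = 35.50 ≤ 50.31

Final: 3 servers


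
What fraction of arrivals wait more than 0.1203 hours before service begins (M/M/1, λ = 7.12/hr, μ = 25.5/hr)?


ρ = 7.12/25.5 = 0.2792
P(Wq > t) = ρ·e^{−(μ−λ)t} = 0.2792·e^{−2.2111}
= 0.2792·0.109579 = 0.030596

Final: 0.030596


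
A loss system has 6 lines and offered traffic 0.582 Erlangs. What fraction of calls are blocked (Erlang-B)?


B(c,a) = (a^c/c!) / Σ_{k=0}^{c} a^k/k!
a^6/6! = 0.00005398
Σ terms (k=0..6): 1.00000 + 0.58200 + 0.16936 + 0.03286 + 0.004781 + 0.0005565 + 0.00005398 = 1.789609
B = 0.00005398/1.789609 = 0.00003016

Final: 0.00003016


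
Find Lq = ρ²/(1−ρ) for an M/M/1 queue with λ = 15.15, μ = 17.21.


ρ = 15.15/17.21 = 0.8803
Lq = ρ²/(1−ρ) = 0.7749/0.1197 = 6.4741

Final: 6.4741


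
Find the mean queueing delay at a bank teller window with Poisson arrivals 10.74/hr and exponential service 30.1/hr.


ρ = 10.74/30.1 = 0.3568
Wq = ρ/(μ−λ) = 0.3568/(30.1 − 10.74) = 0.3568/19.36 = 0.01843 hr

Final: 0.01843 hr


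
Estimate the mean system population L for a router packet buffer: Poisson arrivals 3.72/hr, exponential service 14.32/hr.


ρ = λ/μ = 3.72/14.32 = 0.2598
L = ρ/(1−ρ) = 0.2598/(1 − 0.2598) = 0.2598/0.7402 = 0.3509

Final: 0.3509


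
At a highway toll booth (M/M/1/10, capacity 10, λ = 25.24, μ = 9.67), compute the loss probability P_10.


ρ = λ/μ = 25.24/9.67 = 2.6101
P_K = (1−ρ)ρ^K/(1−ρ^(K+1)) = (-1.6101·14676.711753)/(1 − 38308.190761)
= -23631.479007/-38307.190761 = 0.616894

Final: 0.616894


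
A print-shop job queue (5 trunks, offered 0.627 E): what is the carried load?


B(5,0.627) = 0.0004314 (Erlang-B)
Carried load = a(1 − B) = 0.627·(1 − 0.0004314) = 0.627·0.999569 = 0.6267 E

Final: 0.6267 Erlangs


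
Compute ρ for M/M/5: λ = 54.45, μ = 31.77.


ρ = λ/(cμ) = 54.45/(5·31.77) = 54.45/158.85 = 0.3428

Final: 0.3428


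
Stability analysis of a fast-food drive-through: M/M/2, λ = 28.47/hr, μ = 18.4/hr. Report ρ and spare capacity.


Total capacity cμ = 2·18.4 = 36.80/hr
ρ = λ/(cμ) = 28.47/36.80 = 0.7736
Stable ⇔ ρ < 1: YES
Spare capacity = cμ − λ = 36.80 − 28.47 = 8.33/hr

Final: ρ = 0.7736; stable; margin = 8.33/hr


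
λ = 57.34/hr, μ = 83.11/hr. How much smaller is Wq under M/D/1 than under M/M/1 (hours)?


ρ = 57.34/83.11 = 0.6899
Wq(M/M/1) = ρ/(μ−λ) = 0.6899/25.77 = 0.02677 hr
Wq(M/D/1) = ρ/(2(μ−λ)) = 0.01339 hr
Savings = 0.02677 − 0.01339 = 0.01339 hr

Final: 0.01339 hr


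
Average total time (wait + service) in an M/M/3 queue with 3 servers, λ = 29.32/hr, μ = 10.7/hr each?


a = 2.7402; ρ = 0.9134; P₀ = 0.021236
Lq = P₀·a^c·ρ/(c!(1−ρ)²) = 8.86823
Wq = Lq/λ = 8.86823/29.32 = 0.30246 hr
W = Wq + 1/μ = 0.30246 + 0.09346 = 0.39592 hr

Final: 0.39592 hr


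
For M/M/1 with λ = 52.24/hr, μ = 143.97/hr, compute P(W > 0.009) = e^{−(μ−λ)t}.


W ~ Exponential(μ−λ) for M/M/1.
μ − λ = 143.97 − 52.24 = 91.7300
P(W > t) = e^{−(μ−λ)t} = e^{−0.8256} = 0.437985

Final: 0.437985


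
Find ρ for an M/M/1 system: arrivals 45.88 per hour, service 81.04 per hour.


ρ = λ/μ = 45.88/81.04 = 0.5661

Final: 0.5661


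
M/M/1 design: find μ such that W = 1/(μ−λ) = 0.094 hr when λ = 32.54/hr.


W = 1/(μ−λ) ⇒ μ − λ = 1/W = 1/0.094 = 10.6383
μ = λ + 1/W = 32.54 + 10.6383 = 43.1783 per hr

Final: 43.1783 /hr


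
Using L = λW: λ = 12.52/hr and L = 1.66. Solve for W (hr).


W = L/λ = 1.66/12.52 = 0.1326 hr

Final: 0.1326 hr


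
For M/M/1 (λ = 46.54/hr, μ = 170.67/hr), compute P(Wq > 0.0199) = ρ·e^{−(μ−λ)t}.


ρ = 46.54/170.67 = 0.2727
P(Wq > t) = ρ·e^{−(μ−λ)t} = 0.2727·e^{−2.4702}
= 0.2727·0.084569 = 0.023061

Final: 0.023061


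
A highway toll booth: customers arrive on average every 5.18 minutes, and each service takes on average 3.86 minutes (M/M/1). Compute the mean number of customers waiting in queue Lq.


λ = 60/5.18 = 11.5830 /hr
μ = 60/3.86 = 15.5440 /hr
ρ = λ/μ = 11.5830/15.5440 = 0.7452
Lq = ρ²/(1−ρ) = 0.5553/0.2548 = 2.1791

Final: 2.1791


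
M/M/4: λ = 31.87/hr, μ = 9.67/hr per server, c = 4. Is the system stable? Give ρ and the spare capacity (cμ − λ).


Total capacity cμ = 4·9.67 = 38.68/hr
ρ = λ/(cμ) = 31.87/38.68 = 0.8239
Stable ⇔ ρ < 1: YES
Spare capacity = cμ − λ = 38.68 − 31.87 = 6.81/hr

Final: ρ = 0.8239; stable; margin = 6.81/hr


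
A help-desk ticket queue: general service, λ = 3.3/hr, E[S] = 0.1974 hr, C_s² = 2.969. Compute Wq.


ρ = λ·E[S] = 3.3·0.1974 = 0.6514
E[S²] = E[S]²(1+C_s²) = 0.1974²·(1+2.969) = 0.154659
Wq = λ·E[S²]/(2(1−ρ)) = 3.3·0.154659/(2·0.3486) = 0.73208 hr

Final: 0.73208 hr


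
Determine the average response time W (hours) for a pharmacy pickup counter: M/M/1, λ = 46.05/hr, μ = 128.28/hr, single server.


W = 1/(μ−λ) = 1/(128.28 − 46.05) = 1/82.23 = 0.01216 hr

Final: 0.01216 hr


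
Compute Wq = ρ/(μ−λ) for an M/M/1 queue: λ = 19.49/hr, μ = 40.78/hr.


ρ = 19.49/40.78 = 0.4779
Wq = ρ/(μ−λ) = 0.4779/(40.78 − 19.49) = 0.4779/21.29 = 0.02245 hr

Final: 0.02245 hr


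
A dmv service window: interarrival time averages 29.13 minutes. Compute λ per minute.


λ = 1/(interarrival time) in consistent units.
1 minute = 1 min, so λ = 1/29.13 = 0.03433 per minute

Final: 0.03433 /min


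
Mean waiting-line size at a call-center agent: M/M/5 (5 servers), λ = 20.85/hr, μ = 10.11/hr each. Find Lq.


a = λ/μ = 2.0623; ρ = a/5 = 0.4125
P₀ = 0.126046
Lq = P₀·a^c·ρ / (c!·(1−ρ)²) = 0.126046·37.30564·0.4125/(120·0.34520)
= 0.04682

Final: 0.04682


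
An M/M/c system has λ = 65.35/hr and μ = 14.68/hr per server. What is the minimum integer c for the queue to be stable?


Stability requires cμ > λ ⇔ c > λ/μ.
λ/μ = 65.35/14.68 = 4.4516
Minimum integer c = ⌊4.4516⌋ + 1 = 5
Check: 5·14.68 = 73.40 > 65.35, while 4·14.68 = 58.72 ≤ 65.35

Final: 5 servers


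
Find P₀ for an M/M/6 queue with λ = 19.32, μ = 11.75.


a = λ/μ = 19.32/11.75 = 1.6443; ρ = a/c = 0.2740
Σ_{k=0}^{5} a^k/k! (terms k=0..5) = 1.00000 + 1.64426 + 1.35179 + 0.74089 + 0.30456 + 0.10015 = 5.14165
Tail: a^6/(6!(1−ρ)) = 19.76130/(720·0.7260) = 0.03781
P₀ = 1/(5.14165 + 0.03781) = 1/5.17945 = 0.193071

Final: 0.193071


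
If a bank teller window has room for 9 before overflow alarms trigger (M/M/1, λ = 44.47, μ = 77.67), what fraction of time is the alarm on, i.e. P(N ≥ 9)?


ρ = 44.47/77.67 = 0.5726
P(N ≥ n) = ρ^n = 0.5726^9 = 0.006612

Final: 0.006612


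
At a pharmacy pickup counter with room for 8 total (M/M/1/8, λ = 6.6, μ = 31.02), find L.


ρ = 6.6/31.02 = 0.2128
L = ρ[1 − (K+1)ρ^K + Kρ^(K+1)] / [(1−ρ)(1−ρ^(K+1))]
Numerator: 0.2128·(1 − 9·0.000004200 + 8·0.0000008936) = 0.212759
Denominator: (0.7872)·(0.999999) = 0.787233
L = 0.212759/0.787233 = 0.2703

Final: 0.2703


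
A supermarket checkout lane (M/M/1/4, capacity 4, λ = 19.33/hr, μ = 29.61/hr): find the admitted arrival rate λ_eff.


ρ = 0.6528; P_K = (1−ρ)ρ^4/(1−ρ^5) = 0.071538
λ_eff = λ(1 − P_K) = 19.33·(1 − 0.071538) = 19.33·0.928462 = 17.9472 /hr

Final: 17.9472 /hr


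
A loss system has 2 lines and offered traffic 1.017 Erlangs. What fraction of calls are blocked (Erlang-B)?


B(c,a) = (a^c/c!) / Σ_{k=0}^{c} a^k/k!
a^2/2! = 0.517144
Σ terms (k=0..2): 1.00000 + 1.01700 + 0.51714 = 2.534145
B = 0.517144/2.534145 = 0.204071

Final: 0.204071


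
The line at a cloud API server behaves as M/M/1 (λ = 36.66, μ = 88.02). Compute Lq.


ρ = 36.66/88.02 = 0.4165
Lq = ρ²/(1−ρ) = 0.1735/0.5835 = 0.2973

Final: 0.2973


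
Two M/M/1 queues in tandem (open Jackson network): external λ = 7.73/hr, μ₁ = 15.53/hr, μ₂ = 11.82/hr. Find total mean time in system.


Each node sees arrival rate λ = 7.73/hr (tandem ⇒ throughput preserved).
W₁ = 1/(μ₁−λ) = 1/(15.53−7.73) = 0.12821 hr
W₂ = 1/(μ₂−λ) = 1/(11.82−7.73) = 0.24450 hr
W_total = W₁ + W₂ = 0.12821 + 0.24450 = 0.37270 hr

Final: 0.37270 hr


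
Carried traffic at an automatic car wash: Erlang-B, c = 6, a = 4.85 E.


B(6,4.85) = 0.180551 (Erlang-B)
Carried load = a(1 − B) = 4.85·(1 − 0.180551) = 4.85·0.819449 = 3.9743 E

Final: 3.9743 Erlangs


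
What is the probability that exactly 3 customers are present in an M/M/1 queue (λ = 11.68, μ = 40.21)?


ρ = 11.68/40.21 = 0.2905
P_n = (1−ρ)·ρ^n = (1 − 0.2905)·0.2905^3 = 0.7095·0.024509 = 0.017390

Final: 0.017390


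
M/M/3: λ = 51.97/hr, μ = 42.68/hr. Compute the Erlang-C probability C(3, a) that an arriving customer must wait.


a = λ/μ = 1.2177; ρ = a/3 = 0.4059
P₀ = 0.288558 (from M/M/c formula)
C(c,a) = [a^c/(c!(1−ρ))]·P₀ = [1.80545/(6·0.5941)]·0.288558
= 0.50648·0.288558 = 0.146150

Final: 0.146150


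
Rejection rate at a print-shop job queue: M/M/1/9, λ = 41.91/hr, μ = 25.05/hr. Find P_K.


ρ = λ/μ = 41.91/25.05 = 1.6731
P_K = (1−ρ)ρ^K/(1−ρ^(K+1)) = (-0.6731·102.704477)/(1 − 171.830125)
= -69.125648/-170.830125 = 0.404646

Final: 0.404646


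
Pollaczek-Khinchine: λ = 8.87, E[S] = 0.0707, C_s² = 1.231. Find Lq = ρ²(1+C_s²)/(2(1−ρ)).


ρ = λ·E[S] = 8.87·0.0707 = 0.6271
Lq = ρ²(1+C_s²)/(2(1−ρ)) = 0.3933·(1+1.231)/(2·0.3729)
= 0.3933·2.2310/0.7458 = 1.17645

Final: 1.17645


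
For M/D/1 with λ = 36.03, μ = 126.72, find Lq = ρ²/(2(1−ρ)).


ρ = 36.03/126.72 = 0.2843
M/D/1: Lq = ρ²/(2(1−ρ)) = 0.08084/(2·0.7157) = 0.05648

Final: 0.05648


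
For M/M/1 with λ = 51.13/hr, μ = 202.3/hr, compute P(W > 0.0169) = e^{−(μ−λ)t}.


W ~ Exponential(μ−λ) for M/M/1.
μ − λ = 202.3 − 51.13 = 151.1700
P(W > t) = e^{−(μ−λ)t} = e^{−2.5548} = 0.077710

Final: 0.077710


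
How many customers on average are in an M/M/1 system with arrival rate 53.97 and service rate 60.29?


ρ = λ/μ = 53.97/60.29 = 0.8952
L = ρ/(1−ρ) = 0.8952/(1 − 0.8952) = 0.8952/0.1048 = 8.5396

Final: 8.5396


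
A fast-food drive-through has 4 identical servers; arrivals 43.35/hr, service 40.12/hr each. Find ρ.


ρ = λ/(cμ) = 43.35/(4·40.12) = 43.35/160.48 = 0.2701

Final: 0.2701


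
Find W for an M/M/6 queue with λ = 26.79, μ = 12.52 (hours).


a = 2.1398; ρ = 0.3566; P₀ = 0.117419
Lq = P₀·a^c·ρ/(c!(1−ρ)²) = 0.01349
Wq = Lq/λ = 0.01349/26.79 = 0.0005034 hr
W = Wq + 1/μ = 0.0005034 + 0.07987 = 0.08038 hr

Final: 0.08038 hr


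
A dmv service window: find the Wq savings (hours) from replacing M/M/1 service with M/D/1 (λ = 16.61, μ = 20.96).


ρ = 16.61/20.96 = 0.7925
Wq(M/M/1) = ρ/(μ−λ) = 0.7925/4.35 = 0.18218 hr
Wq(M/D/1) = ρ/(2(μ−λ)) = 0.09109 hr
Savings = 0.18218 − 0.09109 = 0.09109 hr

Final: 0.09109 hr


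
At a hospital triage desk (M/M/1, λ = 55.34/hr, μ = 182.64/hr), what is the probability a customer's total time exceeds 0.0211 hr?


W ~ Exponential(μ−λ) for M/M/1.
μ − λ = 182.64 − 55.34 = 127.3000
P(W > t) = e^{−(μ−λ)t} = e^{−2.6860} = 0.068151

Final: 0.068151


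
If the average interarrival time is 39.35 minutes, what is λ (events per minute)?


λ = 1/(interarrival time) in consistent units.
1 minute = 1 min, so λ = 1/39.35 = 0.02541 per minute

Final: 0.02541 /min


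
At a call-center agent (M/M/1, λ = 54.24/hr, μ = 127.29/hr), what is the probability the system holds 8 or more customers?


ρ = 54.24/127.29 = 0.4261
P(N ≥ n) = ρ^n = 0.4261^8 = 0.001087

Final: 0.001087


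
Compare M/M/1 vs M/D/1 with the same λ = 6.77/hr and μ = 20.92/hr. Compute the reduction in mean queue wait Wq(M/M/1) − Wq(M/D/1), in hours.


ρ = 6.77/20.92 = 0.3236
Wq(M/M/1) = ρ/(μ−λ) = 0.3236/14.15 = 0.02287 hr
Wq(M/D/1) = ρ/(2(μ−λ)) = 0.01144 hr
Savings = 0.02287 − 0.01144 = 0.01144 hr

Final: 0.01144 hr


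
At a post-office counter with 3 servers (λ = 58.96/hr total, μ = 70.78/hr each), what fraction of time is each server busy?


ρ = λ/(cμ) = 58.96/(3·70.78) = 58.96/212.34 = 0.2777

Final: 0.2777


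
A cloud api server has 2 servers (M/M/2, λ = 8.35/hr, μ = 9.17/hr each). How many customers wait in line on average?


a = λ/μ = 0.9106; ρ = a/2 = 0.4553
P₀ = 0.374297
Lq = P₀·a^c·ρ / (c!·(1−ρ)²) = 0.374297·0.82915·0.4553/(2·0.29671)
= 0.23811

Final: 0.23811


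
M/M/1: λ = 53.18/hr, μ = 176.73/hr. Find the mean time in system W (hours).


W = 1/(μ−λ) = 1/(176.73 − 53.18) = 1/123.55 = 0.008094 hr

Final: 0.008094 hr


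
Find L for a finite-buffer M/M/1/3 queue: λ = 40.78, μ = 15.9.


ρ = 40.78/15.9 = 2.5648
L = ρ[1 − (K+1)ρ^K + Kρ^(K+1)] / [(1−ρ)(1−ρ^(K+1))]
Numerator: 2.5648·(1 − 4·16.871368 + 3·43.271344) = 162.423822
Denominator: (-1.5648)·(-42.271344) = 66.145349
L = 162.423822/66.145349 = 2.4556

Final: 2.4556


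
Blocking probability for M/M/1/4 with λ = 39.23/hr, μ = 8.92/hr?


ρ = λ/μ = 39.23/8.92 = 4.3980
P_K = (1−ρ)ρ^K/(1−ρ^(K+1)) = (-3.3980·374.122489)/(1 − 1645.383996)
= -1271.261507/-1644.383996 = 0.773093

Final: 0.773093


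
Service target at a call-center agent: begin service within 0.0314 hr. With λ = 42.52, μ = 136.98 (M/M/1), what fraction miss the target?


ρ = 42.52/136.98 = 0.3104
P(Wq > t) = ρ·e^{−(μ−λ)t} = 0.3104·e^{−2.9660}
= 0.3104·0.051507 = 0.015988

Final: 0.015988


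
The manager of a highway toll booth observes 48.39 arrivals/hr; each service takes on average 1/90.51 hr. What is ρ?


ρ = λ/μ = 48.39/90.51 = 0.5346

Final: 0.5346


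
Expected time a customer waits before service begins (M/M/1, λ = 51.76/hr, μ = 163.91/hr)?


ρ = 51.76/163.91 = 0.3158
Wq = ρ/(μ−λ) = 0.3158/(163.91 − 51.76) = 0.3158/112.15 = 0.002816 hr

Final: 0.002816 hr


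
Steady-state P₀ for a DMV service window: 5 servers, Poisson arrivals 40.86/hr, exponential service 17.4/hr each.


a = λ/μ = 40.86/17.4 = 2.3483; ρ = a/c = 0.4697
Σ_{k=0}^{4} a^k/k! (terms k=0..4) = 1.00000 + 2.34828 + 2.75720 + 2.15822 + 1.26703 = 9.53072
Tail: a^5/(5!(1−ρ)) = 71.40779/(120·0.5303) = 1.12203
P₀ = 1/(9.53072 + 1.12203) = 1/10.65276 = 0.093872

Final: 0.093872


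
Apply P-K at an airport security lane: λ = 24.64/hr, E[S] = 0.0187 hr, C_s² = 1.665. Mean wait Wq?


ρ = λ·E[S] = 24.64·0.0187 = 0.4608
E[S²] = E[S]²(1+C_s²) = 0.0187²·(1+1.665) = 0.0009319
Wq = λ·E[S²]/(2(1−ρ)) = 24.64·0.0009319/(2·0.5392) = 0.02129 hr

Final: 0.02129 hr


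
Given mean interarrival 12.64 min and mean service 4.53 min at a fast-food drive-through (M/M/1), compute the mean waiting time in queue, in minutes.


λ = 60/12.64 = 4.7468 /hr
μ = 60/4.53 = 13.2450 /hr
ρ = λ/μ = 4.7468/13.2450 = 0.3584
Wq = ρ/(μ−λ) = 0.3584/(13.2450−4.7468) = 0.04217 hr
In minutes: 0.04217·60 = 2.530 min

Final: 2.530 min


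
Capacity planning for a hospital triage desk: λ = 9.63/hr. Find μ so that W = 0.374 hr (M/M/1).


W = 1/(μ−λ) ⇒ μ − λ = 1/W = 1/0.374 = 2.6738
μ = λ + 1/W = 9.63 + 2.6738 = 12.3038 per hr

Final: 12.3038 /hr


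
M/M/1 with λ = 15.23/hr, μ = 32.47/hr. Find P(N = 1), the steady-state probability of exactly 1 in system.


ρ = 15.23/32.47 = 0.4690
P_n = (1−ρ)·ρ^n = (1 − 0.4690)·0.4690^1 = 0.5310·0.469048 = 0.249042

Final: 0.249042


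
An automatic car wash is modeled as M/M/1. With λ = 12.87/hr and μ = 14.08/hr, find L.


ρ = λ/μ = 12.87/14.08 = 0.9141
L = ρ/(1−ρ) = 0.9141/(1 − 0.9141) = 0.9141/0.08594 = 10.6364

Final: 10.6364


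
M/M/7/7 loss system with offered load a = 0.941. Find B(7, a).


B(c,a) = (a^c/c!) / Σ_{k=0}^{c} a^k/k!
a^7/7! = 0.0001296
Σ terms (k=0..7): 1.00000 + 0.94100 + 0.44274 + 0.13887 + 0.03267 + 0.006148 + 0.0009643 + 0.0001296 = 2.562526
B = 0.0001296/2.562526 = 0.00005059

Final: 0.00005059


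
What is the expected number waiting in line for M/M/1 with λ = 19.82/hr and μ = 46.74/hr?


ρ = 19.82/46.74 = 0.4240
Lq = ρ²/(1−ρ) = 0.1798/0.5760 = 0.3122

Final: 0.3122


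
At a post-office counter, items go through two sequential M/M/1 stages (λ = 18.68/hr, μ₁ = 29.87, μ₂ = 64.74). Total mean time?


Each node sees arrival rate λ = 18.68/hr (tandem ⇒ throughput preserved).
W₁ = 1/(μ₁−λ) = 1/(29.87−18.68) = 0.08937 hr
W₂ = 1/(μ₂−λ) = 1/(64.74−18.68) = 0.02171 hr
W_total = W₁ + W₂ = 0.08937 + 0.02171 = 0.11108 hr

Final: 0.11108 hr


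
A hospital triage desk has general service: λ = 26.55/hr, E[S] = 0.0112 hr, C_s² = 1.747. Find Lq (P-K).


ρ = λ·E[S] = 26.55·0.0112 = 0.2974
Lq = ρ²(1+C_s²)/(2(1−ρ)) = 0.08842·(1+1.747)/(2·0.7026)
= 0.08842·2.7470/1.4053 = 0.17285

Final: 0.17285


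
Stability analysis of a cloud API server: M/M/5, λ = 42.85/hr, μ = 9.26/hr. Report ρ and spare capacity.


Total capacity cμ = 5·9.26 = 46.30/hr
ρ = λ/(cμ) = 42.85/46.30 = 0.9255
Stable ⇔ ρ < 1: YES
Spare capacity = cμ − λ = 46.30 − 42.85 = 3.45/hr

Final: ρ = 0.9255; stable; margin = 3.45/hr


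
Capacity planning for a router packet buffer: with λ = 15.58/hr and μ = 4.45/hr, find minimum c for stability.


Stability requires cμ > λ ⇔ c > λ/μ.
λ/μ = 15.58/4.45 = 3.5011
Minimum integer c = ⌊3.5011⌋ + 1 = 4
Check: 4·4.45 = 17.80 > 15.58, while 3·4.45 = 13.35 ≤ 15.58

Final: 4 servers


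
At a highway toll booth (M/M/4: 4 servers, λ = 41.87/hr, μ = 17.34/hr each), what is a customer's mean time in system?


a = 2.4146; ρ = 0.6037; P₀ = 0.081631
Lq = P₀·a^c·ρ/(c!(1−ρ)²) = 0.44435
Wq = Lq/λ = 0.44435/41.87 = 0.01061 hr
W = Wq + 1/μ = 0.01061 + 0.05767 = 0.06828 hr

Final: 0.06828 hr


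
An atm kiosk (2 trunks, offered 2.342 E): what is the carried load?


B(2,2.342) = 0.450734 (Erlang-B)
Carried load = a(1 − B) = 2.342·(1 − 0.450734) = 2.342·0.549266 = 1.2864 E

Final: 1.2864 Erlangs


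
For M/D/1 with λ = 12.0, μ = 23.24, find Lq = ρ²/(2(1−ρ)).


ρ = 12.0/23.24 = 0.5164
M/D/1: Lq = ρ²/(2(1−ρ)) = 0.2666/(2·0.4836) = 0.27563

Final: 0.27563


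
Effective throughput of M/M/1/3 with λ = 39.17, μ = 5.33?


ρ = 7.3490; P_K = (1−ρ)ρ^3/(1−ρ^4) = 0.864223
λ_eff = λ(1 − P_K) = 39.17·(1 − 0.864223) = 39.17·0.135777 = 5.3184 /hr

Final: 5.3184 /hr


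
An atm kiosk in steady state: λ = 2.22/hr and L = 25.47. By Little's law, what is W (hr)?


W = L/λ = 25.47/2.22 = 11.4730 hr

Final: 11.4730 hr


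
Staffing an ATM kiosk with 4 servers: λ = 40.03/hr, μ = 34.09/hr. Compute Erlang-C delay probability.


a = λ/μ = 1.1742; ρ = a/4 = 0.2936
P₀ = 0.308104 (from M/M/c formula)
C(c,a) = [a^c/(c!(1−ρ))]·P₀ = [1.90123/(24·0.7064)]·0.308104
= 0.11214·0.308104 = 0.034550

Final: 0.034550


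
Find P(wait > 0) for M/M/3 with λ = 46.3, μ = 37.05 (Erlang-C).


a = λ/μ = 1.2497; ρ = a/3 = 0.4166
P₀ = 0.278709 (from M/M/c formula)
C(c,a) = [a^c/(c!(1−ρ))]·P₀ = [1.95154/(6·0.5834)]·0.278709
= 0.55748·0.278709 = 0.155374

Final: 0.155374


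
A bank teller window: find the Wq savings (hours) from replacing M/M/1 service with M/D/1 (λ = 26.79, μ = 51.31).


ρ = 26.79/51.31 = 0.5221
Wq(M/M/1) = ρ/(μ−λ) = 0.5221/24.52 = 0.02129 hr
Wq(M/D/1) = ρ/(2(μ−λ)) = 0.01065 hr
Savings = 0.02129 − 0.01065 = 0.01065 hr

Final: 0.01065 hr


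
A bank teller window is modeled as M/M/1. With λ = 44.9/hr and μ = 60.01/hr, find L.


ρ = λ/μ = 44.9/60.01 = 0.7482
L = ρ/(1−ρ) = 0.7482/(1 − 0.7482) = 0.7482/0.2518 = 2.9715

Final: 2.9715


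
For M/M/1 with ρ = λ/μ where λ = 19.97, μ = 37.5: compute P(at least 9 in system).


ρ = 19.97/37.5 = 0.5325
P(N ≥ n) = ρ^n = 0.5325^9 = 0.003444

Final: 0.003444


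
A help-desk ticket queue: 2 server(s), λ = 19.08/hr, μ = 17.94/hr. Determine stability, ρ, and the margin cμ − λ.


Total capacity cμ = 2·17.94 = 35.88/hr
ρ = λ/(cμ) = 19.08/35.88 = 0.5318
Stable ⇔ ρ < 1: YES
Spare capacity = cμ − λ = 35.88 − 19.08 = 16.80/hr

Final: ρ = 0.5318; stable; margin = 16.80/hr


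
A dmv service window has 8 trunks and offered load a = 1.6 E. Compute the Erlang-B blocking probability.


B(c,a) = (a^c/c!) / Σ_{k=0}^{c} a^k/k!
a^8/8! = 0.001065
Σ terms (k=0..8): 1.00000 + 1.60000 + 1.28000 + 0.68267 + 0.27307 + 0.08738 + 0.02330 + 0.005326 + 0.001065 = 4.952808
B = 0.001065/4.952808 = 0.0002151

Final: 0.0002151


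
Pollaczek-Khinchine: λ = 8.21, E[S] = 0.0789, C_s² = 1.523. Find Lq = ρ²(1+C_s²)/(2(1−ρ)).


ρ = λ·E[S] = 8.21·0.0789 = 0.6478
Lq = ρ²(1+C_s²)/(2(1−ρ)) = 0.4196·(1+1.523)/(2·0.3522)
= 0.4196·2.5230/0.7045 = 1.50280

Final: 1.50280


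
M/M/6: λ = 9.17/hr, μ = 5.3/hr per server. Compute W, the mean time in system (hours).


a = 1.7302; ρ = 0.2884; P₀ = 0.177143
Lq = P₀·a^c·ρ/(c!(1−ρ)²) = 0.003758
Wq = Lq/λ = 0.003758/9.17 = 0.0004098 hr
W = Wq + 1/μ = 0.0004098 + 0.18868 = 0.18909 hr

Final: 0.18909 hr


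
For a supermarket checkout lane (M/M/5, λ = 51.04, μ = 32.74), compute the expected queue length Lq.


a = λ/μ = 1.5589; ρ = a/5 = 0.3118
P₀ = 0.209944
Lq = P₀·a^c·ρ / (c!·(1−ρ)²) = 0.209944·9.20789·0.3118/(120·0.47363)
= 0.01060

Final: 0.01060


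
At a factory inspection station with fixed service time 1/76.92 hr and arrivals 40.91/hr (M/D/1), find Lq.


ρ = 40.91/76.92 = 0.5319
M/D/1: Lq = ρ²/(2(1−ρ)) = 0.2829/(2·0.4681) = 0.30211

Final: 0.30211


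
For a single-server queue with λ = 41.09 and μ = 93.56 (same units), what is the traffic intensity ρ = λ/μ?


ρ = λ/μ = 41.09/93.56 = 0.4392

Final: 0.4392


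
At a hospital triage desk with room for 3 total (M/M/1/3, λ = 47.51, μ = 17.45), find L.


ρ = 47.51/17.45 = 2.7226
L = ρ[1 − (K+1)ρ^K + Kρ^(K+1)] / [(1−ρ)(1−ρ^(K+1))]
Numerator: 2.7226·(1 − 4·20.182214 + 3·54.948823) = 231.744293
Denominator: (-1.7226)·(-53.948823) = 92.934191
L = 231.744293/92.934191 = 2.4936

Final: 2.4936


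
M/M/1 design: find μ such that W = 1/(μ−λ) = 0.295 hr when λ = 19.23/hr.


W = 1/(μ−λ) ⇒ μ − λ = 1/W = 1/0.295 = 3.3898
μ = λ + 1/W = 19.23 + 3.3898 = 22.6198 per hr

Final: 22.6198 /hr


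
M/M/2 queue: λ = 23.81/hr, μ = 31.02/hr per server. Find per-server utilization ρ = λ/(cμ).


ρ = λ/(cμ) = 23.81/(2·31.02) = 23.81/62.04 = 0.3838

Final: 0.3838


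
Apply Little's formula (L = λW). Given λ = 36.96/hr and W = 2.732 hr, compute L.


L = λW = 36.96·2.732 = 100.9747

Final: 100.9747


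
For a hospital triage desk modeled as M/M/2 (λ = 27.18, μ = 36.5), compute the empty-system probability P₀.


a = λ/μ = 27.18/36.5 = 0.7447; ρ = a/c = 0.3723
Σ_{k=0}^{1} a^k/k! (terms k=0..1) = 1.00000 + 0.74466 = 1.74466
Tail: a^2/(2!(1−ρ)) = 0.55451/(2·0.6277) = 0.44172
P₀ = 1/(1.74466 + 0.44172) = 1/2.18638 = 0.457377

Final: 0.457377


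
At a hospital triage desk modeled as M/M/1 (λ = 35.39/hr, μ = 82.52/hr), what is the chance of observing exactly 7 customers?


ρ = 35.39/82.52 = 0.4289
P_n = (1−ρ)·ρ^n = (1 − 0.4289)·0.4289^7 = 0.5711·0.002668 = 0.001524

Final: 0.001524


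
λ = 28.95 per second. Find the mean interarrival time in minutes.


Mean interarrival time = 1/λ = 1/28.95 second = 0.03454 second
In minutes: 0.03454 × 0.0166667 = 0.0005757 min

Final: 0.0005757 min


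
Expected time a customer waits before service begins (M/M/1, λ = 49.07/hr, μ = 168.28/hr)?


ρ = 49.07/168.28 = 0.2916
Wq = ρ/(μ−λ) = 0.2916/(168.28 − 49.07) = 0.2916/119.21 = 0.002446 hr

Final: 0.002446 hr


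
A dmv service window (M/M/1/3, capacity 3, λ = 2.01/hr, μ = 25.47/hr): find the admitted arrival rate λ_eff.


ρ = 0.07892; P_K = (1−ρ)ρ^3/(1−ρ^4) = 0.0004527
λ_eff = λ(1 − P_K) = 2.01·(1 − 0.0004527) = 2.01·0.999547 = 2.0091 /hr

Final: 2.0091 /hr


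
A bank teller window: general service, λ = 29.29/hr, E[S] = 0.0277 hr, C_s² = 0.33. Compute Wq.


ρ = λ·E[S] = 29.29·0.0277 = 0.8113
E[S²] = E[S]²(1+C_s²) = 0.0277²·(1+0.33) = 0.001020
Wq = λ·E[S²]/(2(1−ρ)) = 29.29·0.001020/(2·0.1887) = 0.07921 hr

Final: 0.07921 hr


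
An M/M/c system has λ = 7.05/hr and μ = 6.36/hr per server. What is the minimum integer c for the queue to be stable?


Stability requires cμ > λ ⇔ c > λ/μ.
λ/μ = 7.05/6.36 = 1.1085
Minimum integer c = ⌊1.1085⌋ + 1 = 2
Check: 2·6.36 = 12.72 > 7.05, while 1·6.36 = 6.36 ≤ 7.05

Final: 2 servers


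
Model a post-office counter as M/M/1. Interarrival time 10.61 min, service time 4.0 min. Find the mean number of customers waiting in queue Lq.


λ = 60/10.61 = 5.6550 /hr
μ = 60/4.0 = 15.0000 /hr
ρ = λ/μ = 5.6550/15.0000 = 0.3770
Lq = ρ²/(1−ρ) = 0.1421/0.6230 = 0.2281

Final: 0.2281


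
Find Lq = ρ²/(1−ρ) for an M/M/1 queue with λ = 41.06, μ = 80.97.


ρ = 41.06/80.97 = 0.5071
Lq = ρ²/(1−ρ) = 0.2572/0.4929 = 0.5217

Final: 0.5217


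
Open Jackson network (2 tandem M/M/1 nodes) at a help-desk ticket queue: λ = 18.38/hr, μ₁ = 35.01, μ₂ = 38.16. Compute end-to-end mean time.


Each node sees arrival rate λ = 18.38/hr (tandem ⇒ throughput preserved).
W₁ = 1/(μ₁−λ) = 1/(35.01−18.38) = 0.06013 hr
W₂ = 1/(μ₂−λ) = 1/(38.16−18.38) = 0.05056 hr
W_total = W₁ + W₂ = 0.06013 + 0.05056 = 0.11069 hr

Final: 0.11069 hr


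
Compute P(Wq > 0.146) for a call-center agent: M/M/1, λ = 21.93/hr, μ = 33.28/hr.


ρ = 21.93/33.28 = 0.6590
P(Wq > t) = ρ·e^{−(μ−λ)t} = 0.6590·e^{−1.6571}
= 0.6590·0.190691 = 0.125657

Final: 0.125657


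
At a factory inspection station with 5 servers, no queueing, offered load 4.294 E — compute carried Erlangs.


B(5,4.294) = 0.225119 (Erlang-B)
Carried load = a(1 − B) = 4.294·(1 − 0.225119) = 4.294·0.774881 = 3.3273 E

Final: 3.3273 Erlangs


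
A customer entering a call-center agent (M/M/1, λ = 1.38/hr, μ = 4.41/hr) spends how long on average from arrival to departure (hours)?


W = 1/(μ−λ) = 1/(4.41 − 1.38) = 1/3.03 = 0.3300 hr

Final: 0.3300 hr


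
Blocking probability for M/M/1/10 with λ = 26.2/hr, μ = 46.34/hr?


ρ = λ/μ = 26.2/46.34 = 0.5654
P_K = (1−ρ)ρ^K/(1−ρ^(K+1)) = (0.4346·0.003338)/(1 − 0.001887)
= 0.001451/0.998113 = 0.001453

Final: 0.001453


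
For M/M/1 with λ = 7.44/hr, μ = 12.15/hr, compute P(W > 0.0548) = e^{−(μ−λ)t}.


W ~ Exponential(μ−λ) for M/M/1.
μ − λ = 12.15 − 7.44 = 4.7100
P(W > t) = e^{−(μ−λ)t} = e^{−0.2581} = 0.772512

Final: 0.772512


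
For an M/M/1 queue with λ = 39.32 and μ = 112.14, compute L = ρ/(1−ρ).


ρ = λ/μ = 39.32/112.14 = 0.3506
L = ρ/(1−ρ) = 0.3506/(1 − 0.3506) = 0.3506/0.6494 = 0.5400

Final: 0.5400


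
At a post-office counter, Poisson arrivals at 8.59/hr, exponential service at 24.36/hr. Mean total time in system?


W = 1/(μ−λ) = 1/(24.36 − 8.59) = 1/15.77 = 0.06341 hr

Final: 0.06341 hr


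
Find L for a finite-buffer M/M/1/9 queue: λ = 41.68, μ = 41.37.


ρ = 41.68/41.37 = 1.0075
L = ρ[1 − (K+1)ρ^K + Kρ^(K+1)] / [(1−ρ)(1−ρ^(K+1))]
Numerator: 1.0075·(1 − 10·1.069497 + 9·1.077511) = 0.002649
Denominator: (-0.007493)·(-0.077511) = 0.0005808
L = 0.002649/0.0005808 = 4.5616

Final: 4.5616


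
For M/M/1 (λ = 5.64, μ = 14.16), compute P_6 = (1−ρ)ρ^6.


ρ = 5.64/14.16 = 0.3983
P_n = (1−ρ)·ρ^n = (1 − 0.3983)·0.3983^6 = 0.6017·0.003993 = 0.002403

Final: 0.002403


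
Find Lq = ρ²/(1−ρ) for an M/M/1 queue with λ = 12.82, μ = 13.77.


ρ = 12.82/13.77 = 0.9310
Lq = ρ²/(1−ρ) = 0.8668/0.06899 = 12.5637

Final: 12.5637


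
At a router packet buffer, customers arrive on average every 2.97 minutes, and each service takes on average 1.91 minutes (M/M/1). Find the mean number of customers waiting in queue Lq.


λ = 60/2.97 = 20.2020 /hr
μ = 60/1.91 = 31.4136 /hr
ρ = λ/μ = 20.2020/31.4136 = 0.6431
Lq = ρ²/(1−ρ) = 0.4136/0.3569 = 1.1588

Final: 1.1588


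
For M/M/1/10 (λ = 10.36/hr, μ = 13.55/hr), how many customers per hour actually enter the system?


ρ = 0.7646; P_K = (1−ρ)ρ^10/(1−ρ^11) = 0.016957
λ_eff = λ(1 − P_K) = 10.36·(1 − 0.016957) = 10.36·0.983043 = 10.1843 /hr

Final: 10.1843 /hr


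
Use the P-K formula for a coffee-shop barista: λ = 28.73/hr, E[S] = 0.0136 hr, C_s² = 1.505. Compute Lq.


ρ = λ·E[S] = 28.73·0.0136 = 0.3907
Lq = ρ²(1+C_s²)/(2(1−ρ)) = 0.1527·(1+1.505)/(2·0.6093)
= 0.1527·2.5050/1.2185 = 0.31385

Final: 0.31385


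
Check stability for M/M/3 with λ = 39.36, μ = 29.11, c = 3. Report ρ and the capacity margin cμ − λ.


Total capacity cμ = 3·29.11 = 87.33/hr
ρ = λ/(cμ) = 39.36/87.33 = 0.4507
Stable ⇔ ρ < 1: YES
Spare capacity = cμ − λ = 87.33 − 39.36 = 47.97/hr

Final: ρ = 0.4507; stable; margin = 47.97/hr
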